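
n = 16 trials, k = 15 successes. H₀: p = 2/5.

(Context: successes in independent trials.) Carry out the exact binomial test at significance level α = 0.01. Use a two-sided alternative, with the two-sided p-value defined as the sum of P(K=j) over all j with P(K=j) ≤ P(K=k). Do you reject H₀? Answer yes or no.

Exact binomial: n=16, k=15, p₀=2/5=0.4000
P(X=j) = C(n,j)·p₀^j·(1−p₀)^(n−j); p = Σ P(X=j) over j with P(X=j) ≤ P(X=15)
p-value (two-sided) = 0.00001
At α=0.01: p < α → reject H₀

reject H₀: yes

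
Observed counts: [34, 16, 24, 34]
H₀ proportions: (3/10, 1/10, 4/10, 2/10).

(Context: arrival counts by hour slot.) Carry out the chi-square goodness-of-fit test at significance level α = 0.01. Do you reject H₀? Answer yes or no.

n = 108; E_i = n·p_i = [32.40, 10.80, 43.20, 21.60]
χ² = (34−32.40)²/32.40 + (16−10.80)²/10.80 + (24−43.20)²/43.20 + (34−21.60)²/21.60 = 18.2346
df = 3
p-value (upper-tail) = 0.00039
At α=0.01: p < α → reject H₀

reject H₀: yes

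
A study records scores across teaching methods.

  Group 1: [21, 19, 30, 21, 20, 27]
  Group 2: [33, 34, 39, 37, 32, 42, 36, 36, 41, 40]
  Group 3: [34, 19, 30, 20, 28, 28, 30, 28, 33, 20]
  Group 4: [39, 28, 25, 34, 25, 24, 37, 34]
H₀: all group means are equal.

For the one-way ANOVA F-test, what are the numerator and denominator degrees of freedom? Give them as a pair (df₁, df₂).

k = 4 groups, N = 34 total
df = (k−1, N−k) = (4−1, 34−4) = (3, 30)

degrees of freedom = [3, 30]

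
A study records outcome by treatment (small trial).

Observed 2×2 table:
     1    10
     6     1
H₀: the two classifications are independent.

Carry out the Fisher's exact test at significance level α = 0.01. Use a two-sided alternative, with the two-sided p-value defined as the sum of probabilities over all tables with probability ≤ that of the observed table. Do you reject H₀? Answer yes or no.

reject H₀: yes

Margins: r₁=11, r₂=7, c₁=7, c₂=11, n=18
p_obs = C(11,1)·C(7,6)/C(18,7); sum pmf over tables with pmf ≤ p_obs
p-value (two-sided) = 0.00245
At α=0.01: p < α → reject H₀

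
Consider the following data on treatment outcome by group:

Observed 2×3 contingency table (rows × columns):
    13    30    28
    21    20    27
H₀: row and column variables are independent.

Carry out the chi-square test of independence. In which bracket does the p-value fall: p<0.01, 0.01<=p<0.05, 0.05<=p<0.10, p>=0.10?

p-value bracket: p>=0.10

Row totals [71, 68], col totals [34, 50, 55], n=139
χ² = (13−17.37)²/17.37 + (30−25.54)²/25.54 + (28−28.09)²/28.09 + (21−16.63)²/16.63 + (20−24.46)²/24.46 + (27−26.91)²/26.91 = 3.8376
df = 2
p-value (upper-tail) = 0.14678
→ bracket: p>=0.10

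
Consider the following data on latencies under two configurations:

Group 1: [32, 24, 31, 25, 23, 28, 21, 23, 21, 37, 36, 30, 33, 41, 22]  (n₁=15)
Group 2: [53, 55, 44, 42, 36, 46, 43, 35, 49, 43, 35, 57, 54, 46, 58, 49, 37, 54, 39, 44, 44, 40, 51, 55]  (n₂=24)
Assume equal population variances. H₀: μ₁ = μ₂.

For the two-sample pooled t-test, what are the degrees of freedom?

df = n₁ + n₂ − 2 = 15 + 24 − 2 = 37

degrees of freedom = 37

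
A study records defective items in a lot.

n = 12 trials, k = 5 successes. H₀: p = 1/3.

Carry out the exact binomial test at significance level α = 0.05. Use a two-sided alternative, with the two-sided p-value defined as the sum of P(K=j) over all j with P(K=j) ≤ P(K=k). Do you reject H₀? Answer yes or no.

reject H₀: no

Exact binomial: n=12, k=5, p₀=1/3=0.3333
P(X=j) = C(n,j)·p₀^j·(1−p₀)^(n−j); p = Σ P(X=j) over j with P(X=j) ≤ P(X=5)
p-value (two-sided) = 0.54960
At α=0.05: p ≥ α → fail to reject H₀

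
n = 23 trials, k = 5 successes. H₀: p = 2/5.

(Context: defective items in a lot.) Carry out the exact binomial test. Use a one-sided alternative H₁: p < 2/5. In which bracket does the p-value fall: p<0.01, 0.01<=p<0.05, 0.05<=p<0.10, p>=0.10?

p-value bracket: 0.05<=p<0.10

Exact binomial: n=23, k=5, p₀=2/5=0.4000
P(X≤5) from Σ C(n,i)·p₀^i·(1−p₀)^(n−i)
p-value (one-sided, H₁ less) = 0.05397
→ bracket: 0.05<=p<0.10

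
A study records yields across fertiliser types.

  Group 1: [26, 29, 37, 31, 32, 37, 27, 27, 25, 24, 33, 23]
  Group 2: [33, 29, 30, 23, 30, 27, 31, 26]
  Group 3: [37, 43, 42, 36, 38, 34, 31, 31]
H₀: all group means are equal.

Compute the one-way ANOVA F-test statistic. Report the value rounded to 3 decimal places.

Group means [29.25, 28.62, 36.50], grand mean 31.143
SSB = Σnᵢ(x̄ᵢ−x̄)² = 323.304; SSW = ΣΣ(x−x̄ᵢ)² = 462.125
MSB = 323.304/2 = 161.6518; MSW = 462.125/25 = 18.4850
F = MSB/MSW = 8.7450
df = (2, 25)

test statistic = 8.745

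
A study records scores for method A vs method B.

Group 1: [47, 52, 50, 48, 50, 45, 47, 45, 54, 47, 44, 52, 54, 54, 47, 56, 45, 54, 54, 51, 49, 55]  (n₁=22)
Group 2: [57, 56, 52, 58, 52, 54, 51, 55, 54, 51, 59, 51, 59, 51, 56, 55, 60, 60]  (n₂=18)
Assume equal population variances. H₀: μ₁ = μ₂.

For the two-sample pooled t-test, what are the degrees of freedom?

df = n₁ + n₂ − 2 = 22 + 18 − 2 = 38

degrees of freedom = 38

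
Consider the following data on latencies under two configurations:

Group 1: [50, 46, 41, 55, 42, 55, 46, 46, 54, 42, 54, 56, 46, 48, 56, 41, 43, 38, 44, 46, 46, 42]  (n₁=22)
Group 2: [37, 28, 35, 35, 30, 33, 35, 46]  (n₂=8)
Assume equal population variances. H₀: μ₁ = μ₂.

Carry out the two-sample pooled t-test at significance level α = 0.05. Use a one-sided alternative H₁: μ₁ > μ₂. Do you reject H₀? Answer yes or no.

reject H₀: yes

x̄₁=47.136, s₁=5.592, n₁=22
x̄₂=34.875, s₂=5.384, n₂=8
s_p² = [21·5.592² + 7·5.384²]/28 = 30.6952
SE = √(s_p²·(1/22+1/8)) = 2.2874
t = (47.136−34.875)/2.2874 = 5.3604
df = 28
p-value (one-sided, H₁ greater) = 0.00001
At α=0.05: p < α → reject H₀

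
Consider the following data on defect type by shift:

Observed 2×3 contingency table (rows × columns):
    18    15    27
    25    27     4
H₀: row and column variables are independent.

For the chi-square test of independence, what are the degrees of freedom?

degrees of freedom = 2

df = (r−1)(c−1) = (2−1)·(3−1) = 2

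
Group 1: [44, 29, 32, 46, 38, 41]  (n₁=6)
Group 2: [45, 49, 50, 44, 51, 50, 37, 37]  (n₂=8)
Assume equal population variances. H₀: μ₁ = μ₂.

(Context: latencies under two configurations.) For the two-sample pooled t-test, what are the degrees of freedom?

degrees of freedom = 12

df = n₁ + n₂ − 2 = 6 + 8 − 2 = 12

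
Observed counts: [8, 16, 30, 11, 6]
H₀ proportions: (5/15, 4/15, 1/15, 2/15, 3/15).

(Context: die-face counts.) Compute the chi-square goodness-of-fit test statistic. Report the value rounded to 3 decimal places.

test statistic = 150.683

n = 71; E_i = n·p_i = [23.67, 18.93, 4.73, 9.47, 14.20]
χ² = (8−23.67)²/23.67 + (16−18.93)²/18.93 + (30−4.73)²/4.73 + (11−9.47)²/9.47 + (6−14.20)²/14.20 = 150.6831
df = 4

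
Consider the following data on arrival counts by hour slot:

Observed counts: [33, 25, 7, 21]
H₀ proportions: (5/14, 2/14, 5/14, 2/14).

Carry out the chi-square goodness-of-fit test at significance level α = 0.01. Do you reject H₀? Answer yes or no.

n = 86; E_i = n·p_i = [30.71, 12.29, 30.71, 12.29]
χ² = (33−30.71)²/30.71 + (25−12.29)²/12.29 + (7−30.71)²/30.71 + (21−12.29)²/12.29 = 37.8186
df = 3
p-value (upper-tail) = 0.00000
At α=0.01: p < α → reject H₀

reject H₀: yes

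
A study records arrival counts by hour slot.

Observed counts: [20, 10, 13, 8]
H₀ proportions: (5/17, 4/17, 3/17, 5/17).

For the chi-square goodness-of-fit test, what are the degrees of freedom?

degrees of freedom = 3

df = k − 1 = 4 − 1 = 3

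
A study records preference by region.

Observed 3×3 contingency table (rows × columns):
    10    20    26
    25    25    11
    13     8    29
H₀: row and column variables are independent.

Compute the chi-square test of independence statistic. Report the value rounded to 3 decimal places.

test statistic = 23.567

Row totals [56, 61, 50], col totals [48, 53, 66], n=167
χ² = (10−16.10)²/16.10 + (20−17.77)²/17.77 + (26−22.13)²/22.13 + (25−17.53)²/17.53 + (25−19.36)²/19.36 + (11−24.11)²/24.11 + (13−14.37)²/14.37 + (8−15.87)²/15.87 + (29−19.76)²/19.76 = 23.5670
df = 4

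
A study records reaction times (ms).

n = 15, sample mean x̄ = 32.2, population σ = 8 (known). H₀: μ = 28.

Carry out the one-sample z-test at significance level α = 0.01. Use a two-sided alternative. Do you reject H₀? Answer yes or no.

SE = σ/√n = 8/√15 = 2.0656
z = (x̄−μ₀)/SE = (32.2−28)/2.0656 = 2.0333
p-value (two-sided) = 0.04202
At α=0.01: p ≥ α → fail to reject H₀

reject H₀: no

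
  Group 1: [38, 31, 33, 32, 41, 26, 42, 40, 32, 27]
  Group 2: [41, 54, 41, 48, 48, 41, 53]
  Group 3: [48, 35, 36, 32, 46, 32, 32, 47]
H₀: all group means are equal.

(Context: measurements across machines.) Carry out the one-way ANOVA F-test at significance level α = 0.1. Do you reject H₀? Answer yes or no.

Group means [34.20, 46.57, 38.50], grand mean 39.040
SSB = Σnᵢ(x̄ᵢ−x̄)² = 633.646; SSW = ΣΣ(x−x̄ᵢ)² = 853.314
MSB = 633.646/2 = 316.8229; MSW = 853.314/22 = 38.7870
F = MSB/MSW = 8.1683
df = (2, 22)
p-value (upper-tail) = 0.00222
At α=0.1: p < α → reject H₀

reject H₀: yes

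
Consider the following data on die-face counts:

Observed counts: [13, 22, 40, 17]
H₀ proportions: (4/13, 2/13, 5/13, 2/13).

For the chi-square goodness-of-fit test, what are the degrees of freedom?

df = k − 1 = 4 − 1 = 3

degrees of freedom = 3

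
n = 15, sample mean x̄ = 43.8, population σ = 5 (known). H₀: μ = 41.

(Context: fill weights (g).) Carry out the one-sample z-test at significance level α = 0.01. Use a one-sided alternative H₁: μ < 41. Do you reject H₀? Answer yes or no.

SE = σ/√n = 5/√15 = 1.2910
z = (x̄−μ₀)/SE = (43.8−41)/1.2910 = 2.1689
p-value (one-sided, H₁ less) = 0.98495
At α=0.01: p ≥ α → fail to reject H₀

reject H₀: no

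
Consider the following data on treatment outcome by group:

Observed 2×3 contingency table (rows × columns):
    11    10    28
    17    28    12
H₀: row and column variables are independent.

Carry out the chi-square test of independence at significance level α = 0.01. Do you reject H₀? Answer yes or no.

Row totals [49, 57], col totals [28, 38, 40], n=106
χ² = (11−12.94)²/12.94 + (10−17.57)²/17.57 + (28−18.49)²/18.49 + (17−15.06)²/15.06 + (28−20.43)²/20.43 + (12−21.51)²/21.51 = 15.6977
df = 2
p-value (upper-tail) = 0.00039
At α=0.01: p < α → reject H₀

reject H₀: yes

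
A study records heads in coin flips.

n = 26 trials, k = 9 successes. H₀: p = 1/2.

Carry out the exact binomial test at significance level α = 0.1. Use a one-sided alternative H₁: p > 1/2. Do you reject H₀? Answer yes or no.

Exact binomial: n=26, k=9, p₀=1/2=0.5000
P(X≥9) from Σ C(n,i)·p₀^i·(1−p₀)^(n−i)
p-value (one-sided, H₁ greater) = 0.96224
At α=0.1: p ≥ α → fail to reject H₀

reject H₀: no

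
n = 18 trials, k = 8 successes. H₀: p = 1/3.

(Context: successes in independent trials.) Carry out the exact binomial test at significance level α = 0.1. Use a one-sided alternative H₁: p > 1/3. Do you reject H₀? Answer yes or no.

reject H₀: no

Exact binomial: n=18, k=8, p₀=1/3=0.3333
P(X≥8) from Σ C(n,i)·p₀^i·(1−p₀)^(n−i)
p-value (one-sided, H₁ greater) = 0.22326
At α=0.1: p ≥ α → fail to reject H₀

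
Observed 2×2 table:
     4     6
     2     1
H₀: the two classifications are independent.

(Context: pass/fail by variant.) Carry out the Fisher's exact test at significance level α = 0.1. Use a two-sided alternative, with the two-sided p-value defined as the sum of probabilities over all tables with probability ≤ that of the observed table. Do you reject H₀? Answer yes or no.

reject H₀: no

Margins: r₁=10, r₂=3, c₁=6, c₂=7, n=13
p_obs = C(10,4)·C(3,2)/C(13,6); sum pmf over tables with pmf ≤ p_obs
p-value (two-sided) = 0.55944
At α=0.1: p ≥ α → fail to reject H₀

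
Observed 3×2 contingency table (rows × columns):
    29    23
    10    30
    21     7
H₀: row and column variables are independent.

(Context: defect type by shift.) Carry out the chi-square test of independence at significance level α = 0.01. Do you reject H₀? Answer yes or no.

reject H₀: yes

Row totals [52, 40, 28], col totals [60, 60], n=120
χ² = (29−26.00)²/26.00 + (23−26.00)²/26.00 + (10−20.00)²/20.00 + (30−20.00)²/20.00 + (21−14.00)²/14.00 + (7−14.00)²/14.00 = 17.6923
df = 2
p-value (upper-tail) = 0.00014
At α=0.01: p < α → reject H₀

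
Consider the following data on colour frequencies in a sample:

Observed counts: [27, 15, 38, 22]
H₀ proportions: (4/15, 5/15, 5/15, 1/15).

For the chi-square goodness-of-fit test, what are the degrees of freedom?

degrees of freedom = 3

df = k − 1 = 4 − 1 = 3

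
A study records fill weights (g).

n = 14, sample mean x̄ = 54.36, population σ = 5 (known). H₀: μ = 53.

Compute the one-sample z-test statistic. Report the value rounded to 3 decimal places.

SE = σ/√n = 5/√14 = 1.3363
z = (x̄−μ₀)/SE = (54.36−53)/1.3363 = 1.0177

test statistic = 1.018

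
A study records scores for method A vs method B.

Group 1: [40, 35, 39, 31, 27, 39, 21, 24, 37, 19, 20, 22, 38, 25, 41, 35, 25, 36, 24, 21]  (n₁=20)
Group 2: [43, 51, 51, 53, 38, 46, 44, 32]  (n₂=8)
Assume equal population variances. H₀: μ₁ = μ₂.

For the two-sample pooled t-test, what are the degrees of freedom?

df = n₁ + n₂ − 2 = 20 + 8 − 2 = 26

degrees of freedom = 26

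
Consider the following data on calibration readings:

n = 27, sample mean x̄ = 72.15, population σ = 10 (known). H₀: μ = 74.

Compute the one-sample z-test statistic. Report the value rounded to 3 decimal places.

test statistic = -0.961

SE = σ/√n = 10/√27 = 1.9245
z = (x̄−μ₀)/SE = (72.15−74)/1.9245 = -0.9613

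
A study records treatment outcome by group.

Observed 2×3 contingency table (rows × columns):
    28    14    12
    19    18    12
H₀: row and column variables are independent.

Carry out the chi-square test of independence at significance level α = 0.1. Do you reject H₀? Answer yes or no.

Row totals [54, 49], col totals [47, 32, 24], n=103
χ² = (28−24.64)²/24.64 + (14−16.78)²/16.78 + (12−12.58)²/12.58 + (19−22.36)²/22.36 + (18−15.22)²/15.22 + (12−11.42)²/11.42 = 1.9854
df = 2
p-value (upper-tail) = 0.37058
At α=0.1: p ≥ α → fail to reject H₀

reject H₀: no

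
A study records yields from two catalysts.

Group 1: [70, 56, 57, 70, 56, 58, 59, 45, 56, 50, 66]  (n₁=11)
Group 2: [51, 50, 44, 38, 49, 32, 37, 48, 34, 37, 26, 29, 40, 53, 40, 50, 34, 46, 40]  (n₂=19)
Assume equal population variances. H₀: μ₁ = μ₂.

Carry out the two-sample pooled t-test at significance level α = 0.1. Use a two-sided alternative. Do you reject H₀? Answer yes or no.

reject H₀: yes

x̄₁=58.455, s₁=7.725, n₁=11
x̄₂=40.947, s₂=7.975, n₂=19
s_p² = [10·7.725² + 18·7.975²]/28 = 62.2027
SE = √(s_p²·(1/11+1/19)) = 2.9881
t = (58.455−40.947)/2.9881 = 5.8590
df = 28
p-value (two-sided) = 0.00000
At α=0.1: p < α → reject H₀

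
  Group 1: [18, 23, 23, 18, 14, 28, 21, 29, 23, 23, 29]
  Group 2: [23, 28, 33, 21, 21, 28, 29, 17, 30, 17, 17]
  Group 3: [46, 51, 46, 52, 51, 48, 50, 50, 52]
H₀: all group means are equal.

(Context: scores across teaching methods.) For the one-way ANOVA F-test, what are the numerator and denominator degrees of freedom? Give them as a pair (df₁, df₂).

degrees of freedom = [2, 28]

k = 3 groups, N = 31 total
df = (k−1, N−k) = (3−1, 31−3) = (2, 28)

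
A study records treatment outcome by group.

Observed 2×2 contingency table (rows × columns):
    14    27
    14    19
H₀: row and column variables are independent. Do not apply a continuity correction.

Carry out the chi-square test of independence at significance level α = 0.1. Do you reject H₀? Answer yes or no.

Row totals [41, 33], col totals [28, 46], n=74
χ² = (14−15.51)²/15.51 + (27−25.49)²/25.49 + (14−12.49)²/12.49 + (19−20.51)²/20.51 = 0.5327
df = 1
p-value (upper-tail) = 0.46549
At α=0.1: p ≥ α → fail to reject H₀

reject H₀: no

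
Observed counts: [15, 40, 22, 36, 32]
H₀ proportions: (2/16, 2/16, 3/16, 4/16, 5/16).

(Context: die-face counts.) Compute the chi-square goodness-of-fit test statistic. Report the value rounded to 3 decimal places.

test statistic = 31.842

n = 145; E_i = n·p_i = [18.12, 18.12, 27.19, 36.25, 45.31]
χ² = (15−18.12)²/18.12 + (40−18.12)²/18.12 + (22−27.19)²/27.19 + (36−36.25)²/36.25 + (32−45.31)²/45.31 = 31.8423
df = 4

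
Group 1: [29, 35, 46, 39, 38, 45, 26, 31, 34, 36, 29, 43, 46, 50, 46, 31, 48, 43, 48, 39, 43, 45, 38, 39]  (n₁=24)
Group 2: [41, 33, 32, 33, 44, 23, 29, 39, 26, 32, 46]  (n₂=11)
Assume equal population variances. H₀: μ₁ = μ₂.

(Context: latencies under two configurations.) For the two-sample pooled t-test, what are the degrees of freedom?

df = n₁ + n₂ − 2 = 24 + 11 − 2 = 33

degrees of freedom = 33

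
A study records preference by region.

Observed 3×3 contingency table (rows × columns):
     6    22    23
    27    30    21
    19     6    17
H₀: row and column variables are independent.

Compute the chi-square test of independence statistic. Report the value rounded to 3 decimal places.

Row totals [51, 78, 42], col totals [52, 58, 61], n=171
χ² = (6−15.51)²/15.51 + (22−17.30)²/17.30 + (23−18.19)²/18.19 + (27−23.72)²/23.72 + (30−26.46)²/26.46 + (21−27.82)²/27.82 + (19−12.77)²/12.77 + (6−14.25)²/14.25 + (17−14.98)²/14.98 = 19.0619
df = 4

test statistic = 19.062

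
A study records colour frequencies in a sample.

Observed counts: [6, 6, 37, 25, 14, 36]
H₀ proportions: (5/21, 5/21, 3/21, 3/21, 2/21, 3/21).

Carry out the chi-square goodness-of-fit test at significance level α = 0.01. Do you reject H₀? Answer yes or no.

reject H₀: yes

n = 124; E_i = n·p_i = [29.52, 29.52, 17.71, 17.71, 11.81, 17.71]
χ² = (6−29.52)²/29.52 + (6−29.52)²/29.52 + (37−17.71)²/17.71 + (25−17.71)²/17.71 + (14−11.81)²/11.81 + (36−17.71)²/17.71 = 80.7613
df = 5
p-value (upper-tail) = 0.00000
At α=0.01: p < α → reject H₀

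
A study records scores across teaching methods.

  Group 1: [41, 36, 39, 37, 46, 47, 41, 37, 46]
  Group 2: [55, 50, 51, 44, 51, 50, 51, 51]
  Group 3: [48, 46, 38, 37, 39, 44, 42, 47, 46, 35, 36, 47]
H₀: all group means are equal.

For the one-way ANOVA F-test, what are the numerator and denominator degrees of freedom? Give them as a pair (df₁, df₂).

degrees of freedom = [2, 26]

k = 3 groups, N = 29 total
df = (k−1, N−k) = (3−1, 29−3) = (2, 26)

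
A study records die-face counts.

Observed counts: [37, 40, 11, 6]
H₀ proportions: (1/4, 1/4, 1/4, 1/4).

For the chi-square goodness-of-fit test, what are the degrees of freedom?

df = k − 1 = 4 − 1 = 3

degrees of freedom = 3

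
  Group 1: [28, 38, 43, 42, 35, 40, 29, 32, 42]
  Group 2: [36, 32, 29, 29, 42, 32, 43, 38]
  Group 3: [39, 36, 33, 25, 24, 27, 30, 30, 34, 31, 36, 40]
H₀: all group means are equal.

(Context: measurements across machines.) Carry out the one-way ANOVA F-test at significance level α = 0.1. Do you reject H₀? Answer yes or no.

Group means [36.56, 35.12, 32.08], grand mean 34.310
SSB = Σnᵢ(x̄ᵢ−x̄)² = 110.193; SSW = ΣΣ(x−x̄ᵢ)² = 778.014
MSB = 110.193/2 = 55.0965; MSW = 778.014/26 = 29.9236
F = MSB/MSW = 1.8412
df = (2, 26)
p-value (upper-tail) = 0.17871
At α=0.1: p ≥ α → fail to reject H₀

reject H₀: no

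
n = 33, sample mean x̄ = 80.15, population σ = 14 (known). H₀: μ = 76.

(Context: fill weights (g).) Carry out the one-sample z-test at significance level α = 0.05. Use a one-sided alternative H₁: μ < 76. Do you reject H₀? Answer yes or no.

reject H₀: no

SE = σ/√n = 14/√33 = 2.4371
z = (x̄−μ₀)/SE = (80.15−76)/2.4371 = 1.7029
p-value (one-sided, H₁ less) = 0.95570
At α=0.05: p ≥ α → fail to reject H₀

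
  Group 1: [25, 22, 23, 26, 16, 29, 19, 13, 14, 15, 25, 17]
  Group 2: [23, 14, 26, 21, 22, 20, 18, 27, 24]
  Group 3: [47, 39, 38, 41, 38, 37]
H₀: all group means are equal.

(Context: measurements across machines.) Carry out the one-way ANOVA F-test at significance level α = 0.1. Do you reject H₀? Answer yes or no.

reject H₀: yes

Group means [20.33, 21.67, 40.00], grand mean 25.148
SSB = Σnᵢ(x̄ᵢ−x̄)² = 1710.741; SSW = ΣΣ(x−x̄ᵢ)² = 512.667
MSB = 1710.741/2 = 855.3704; MSW = 512.667/24 = 21.3611
F = MSB/MSW = 40.0433
df = (2, 24)
p-value (upper-tail) = 0.00000
At α=0.1: p < α → reject H₀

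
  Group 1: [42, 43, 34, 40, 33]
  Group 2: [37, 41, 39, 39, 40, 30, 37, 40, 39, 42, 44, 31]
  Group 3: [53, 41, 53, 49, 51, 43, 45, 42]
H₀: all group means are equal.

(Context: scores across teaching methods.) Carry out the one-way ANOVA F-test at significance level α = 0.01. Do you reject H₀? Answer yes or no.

Group means [38.40, 38.25, 47.12], grand mean 41.120
SSB = Σnᵢ(x̄ᵢ−x̄)² = 424.315; SSW = ΣΣ(x−x̄ᵢ)² = 444.325
MSB = 424.315/2 = 212.1575; MSW = 444.325/22 = 20.1966
F = MSB/MSW = 10.5046
df = (2, 22)
p-value (upper-tail) = 0.00063
At α=0.01: p < α → reject H₀

reject H₀: yes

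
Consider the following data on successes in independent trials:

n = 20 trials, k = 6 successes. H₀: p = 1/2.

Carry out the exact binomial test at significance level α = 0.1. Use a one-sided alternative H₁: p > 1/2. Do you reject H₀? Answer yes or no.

reject H₀: no

Exact binomial: n=20, k=6, p₀=1/2=0.5000
P(X≥6) from Σ C(n,i)·p₀^i·(1−p₀)^(n−i)
p-value (one-sided, H₁ greater) = 0.97931
At α=0.1: p ≥ α → fail to reject H₀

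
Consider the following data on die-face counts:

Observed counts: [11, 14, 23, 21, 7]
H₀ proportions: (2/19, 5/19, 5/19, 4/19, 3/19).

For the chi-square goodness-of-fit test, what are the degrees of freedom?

df = k − 1 = 5 − 1 = 4

degrees of freedom = 4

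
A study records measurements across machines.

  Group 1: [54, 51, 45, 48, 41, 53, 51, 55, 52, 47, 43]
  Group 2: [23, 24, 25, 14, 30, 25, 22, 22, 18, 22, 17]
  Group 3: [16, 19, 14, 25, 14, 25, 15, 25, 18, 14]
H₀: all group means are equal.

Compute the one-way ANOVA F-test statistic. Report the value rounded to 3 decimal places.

Group means [49.09, 22.00, 18.50], grand mean 30.219
SSB = Σnᵢ(x̄ᵢ−x̄)² = 6034.060; SSW = ΣΣ(x−x̄ᵢ)² = 613.409
MSB = 6034.060/2 = 3017.0298; MSW = 613.409/29 = 21.1520
F = MSB/MSW = 142.6354
df = (2, 29)

test statistic = 142.635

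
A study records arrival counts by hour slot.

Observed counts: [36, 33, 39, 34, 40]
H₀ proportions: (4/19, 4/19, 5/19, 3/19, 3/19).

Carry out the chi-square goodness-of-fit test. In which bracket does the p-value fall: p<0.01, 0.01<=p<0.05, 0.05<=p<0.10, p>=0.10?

n = 182; E_i = n·p_i = [38.32, 38.32, 47.89, 28.74, 28.74]
χ² = (36−38.32)²/38.32 + (33−38.32)²/38.32 + (39−47.89)²/47.89 + (34−28.74)²/28.74 + (40−28.74)²/28.74 = 7.9078
df = 4
p-value (upper-tail) = 0.09502
→ bracket: 0.05<=p<0.10

p-value bracket: 0.05<=p<0.10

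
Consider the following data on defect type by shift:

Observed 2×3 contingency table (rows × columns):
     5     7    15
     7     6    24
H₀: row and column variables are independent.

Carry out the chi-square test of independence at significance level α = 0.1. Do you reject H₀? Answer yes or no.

reject H₀: no

Row totals [27, 37], col totals [12, 13, 39], n=64
χ² = (5−5.06)²/5.06 + (7−5.48)²/5.48 + (15−16.45)²/16.45 + (7−6.94)²/6.94 + (6−7.52)²/7.52 + (24−22.55)²/22.55 = 0.9478
df = 2
p-value (upper-tail) = 0.62256
At α=0.1: p ≥ α → fail to reject H₀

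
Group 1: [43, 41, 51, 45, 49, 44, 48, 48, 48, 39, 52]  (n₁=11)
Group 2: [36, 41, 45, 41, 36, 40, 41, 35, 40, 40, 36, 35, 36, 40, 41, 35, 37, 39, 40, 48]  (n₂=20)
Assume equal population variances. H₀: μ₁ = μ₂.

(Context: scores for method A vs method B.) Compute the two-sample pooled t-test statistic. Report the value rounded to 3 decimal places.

x̄₁=46.182, s₁=4.119, n₁=11
x̄₂=39.100, s₂=3.447, n₂=20
s_p² = [10·4.119² + 19·3.447²]/29 = 13.6357
SE = √(s_p²·(1/11+1/20)) = 1.3861
t = (46.182−39.100)/1.3861 = 5.1090
df = 29

test statistic = 5.109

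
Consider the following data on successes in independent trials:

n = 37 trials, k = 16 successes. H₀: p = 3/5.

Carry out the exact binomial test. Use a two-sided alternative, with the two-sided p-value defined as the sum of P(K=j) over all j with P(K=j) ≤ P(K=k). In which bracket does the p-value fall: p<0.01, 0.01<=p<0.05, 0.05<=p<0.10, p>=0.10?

p-value bracket: 0.01<=p<0.05

Exact binomial: n=37, k=16, p₀=3/5=0.6000
P(X=j) = C(n,j)·p₀^j·(1−p₀)^(n−j); p = Σ P(X=j) over j with P(X=j) ≤ P(X=16)
p-value (two-sided) = 0.04381
→ bracket: 0.01<=p<0.05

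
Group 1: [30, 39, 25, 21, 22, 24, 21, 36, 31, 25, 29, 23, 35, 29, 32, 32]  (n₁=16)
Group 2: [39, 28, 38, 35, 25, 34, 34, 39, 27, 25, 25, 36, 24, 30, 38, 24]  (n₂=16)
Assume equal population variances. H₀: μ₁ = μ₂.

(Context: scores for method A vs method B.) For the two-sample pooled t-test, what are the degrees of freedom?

df = n₁ + n₂ − 2 = 16 + 16 − 2 = 30

degrees of freedom = 30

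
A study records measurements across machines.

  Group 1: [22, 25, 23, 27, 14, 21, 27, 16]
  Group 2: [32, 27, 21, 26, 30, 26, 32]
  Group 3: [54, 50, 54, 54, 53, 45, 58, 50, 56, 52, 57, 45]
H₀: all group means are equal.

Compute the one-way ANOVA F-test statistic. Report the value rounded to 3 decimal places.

test statistic = 140.452

Group means [21.88, 27.71, 52.33], grand mean 36.926
SSB = Σnᵢ(x̄ᵢ−x̄)² = 5254.882; SSW = ΣΣ(x−x̄ᵢ)² = 448.970
MSB = 5254.882/2 = 2627.4408; MSW = 448.970/24 = 18.7071
F = MSB/MSW = 140.4516
df = (2, 24)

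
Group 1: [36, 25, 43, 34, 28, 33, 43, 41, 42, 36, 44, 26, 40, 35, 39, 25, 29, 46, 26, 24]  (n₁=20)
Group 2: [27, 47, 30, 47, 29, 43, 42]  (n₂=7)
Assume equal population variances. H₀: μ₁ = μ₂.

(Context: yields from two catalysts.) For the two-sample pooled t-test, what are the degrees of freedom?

degrees of freedom = 25

df = n₁ + n₂ − 2 = 20 + 7 − 2 = 25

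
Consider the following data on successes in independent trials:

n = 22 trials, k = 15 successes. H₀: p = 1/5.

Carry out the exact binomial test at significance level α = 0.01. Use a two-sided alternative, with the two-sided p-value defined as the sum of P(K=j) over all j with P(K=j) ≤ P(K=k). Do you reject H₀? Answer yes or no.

reject H₀: yes

Exact binomial: n=22, k=15, p₀=1/5=0.2000
P(X=j) = C(n,j)·p₀^j·(1−p₀)^(n−j); p = Σ P(X=j) over j with P(X=j) ≤ P(X=15)
p-value (two-sided) = 0.00000
At α=0.01: p < α → reject H₀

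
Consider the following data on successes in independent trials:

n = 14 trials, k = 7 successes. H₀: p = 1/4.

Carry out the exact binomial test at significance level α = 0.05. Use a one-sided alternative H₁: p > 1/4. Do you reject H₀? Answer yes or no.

reject H₀: yes

Exact binomial: n=14, k=7, p₀=1/4=0.2500
P(X≥7) from Σ C(n,i)·p₀^i·(1−p₀)^(n−i)
p-value (one-sided, H₁ greater) = 0.03827
At α=0.05: p < α → reject H₀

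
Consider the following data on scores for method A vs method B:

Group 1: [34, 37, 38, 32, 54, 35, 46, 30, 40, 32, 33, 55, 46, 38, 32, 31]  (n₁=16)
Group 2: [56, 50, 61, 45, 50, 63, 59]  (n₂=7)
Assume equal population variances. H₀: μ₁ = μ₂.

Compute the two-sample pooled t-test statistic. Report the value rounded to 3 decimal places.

test statistic = -4.801

x̄₁=38.312, s₁=7.947, n₁=16
x̄₂=54.857, s₂=6.669, n₂=7
s_p² = [15·7.947² + 6·6.669²]/21 = 57.8236
SE = √(s_p²·(1/16+1/7)) = 3.4459
t = (38.312−54.857)/3.4459 = -4.8012
df = 21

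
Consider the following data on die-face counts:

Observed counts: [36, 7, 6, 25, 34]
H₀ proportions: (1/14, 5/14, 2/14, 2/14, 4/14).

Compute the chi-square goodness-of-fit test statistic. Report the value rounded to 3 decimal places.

n = 108; E_i = n·p_i = [7.71, 38.57, 15.43, 15.43, 30.86]
χ² = (36−7.71)²/7.71 + (7−38.57)²/38.57 + (6−15.43)²/15.43 + (25−15.43)²/15.43 + (34−30.86)²/30.86 = 141.5759
df = 4

test statistic = 141.576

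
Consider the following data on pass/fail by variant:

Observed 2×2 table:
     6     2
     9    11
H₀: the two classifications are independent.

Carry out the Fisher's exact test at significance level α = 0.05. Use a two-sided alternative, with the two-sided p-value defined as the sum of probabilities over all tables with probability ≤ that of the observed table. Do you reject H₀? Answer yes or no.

reject H₀: no

Margins: r₁=8, r₂=20, c₁=15, c₂=13, n=28
p_obs = C(8,6)·C(20,9)/C(28,15); sum pmf over tables with pmf ≤ p_obs
p-value (two-sided) = 0.22126
At α=0.05: p ≥ α → fail to reject H₀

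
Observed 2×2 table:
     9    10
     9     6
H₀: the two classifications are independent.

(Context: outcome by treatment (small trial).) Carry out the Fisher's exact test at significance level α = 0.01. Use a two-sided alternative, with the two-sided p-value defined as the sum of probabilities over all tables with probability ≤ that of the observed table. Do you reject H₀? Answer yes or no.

reject H₀: no

Margins: r₁=19, r₂=15, c₁=18, c₂=16, n=34
p_obs = C(19,9)·C(15,9)/C(34,18); sum pmf over tables with pmf ≤ p_obs
p-value (two-sided) = 0.50960
At α=0.01: p ≥ α → fail to reject H₀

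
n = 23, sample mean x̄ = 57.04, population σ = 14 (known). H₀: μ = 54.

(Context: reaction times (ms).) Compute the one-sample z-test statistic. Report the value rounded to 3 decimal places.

test statistic = 1.041

SE = σ/√n = 14/√23 = 2.9192
z = (x̄−μ₀)/SE = (57.04−54)/2.9192 = 1.0414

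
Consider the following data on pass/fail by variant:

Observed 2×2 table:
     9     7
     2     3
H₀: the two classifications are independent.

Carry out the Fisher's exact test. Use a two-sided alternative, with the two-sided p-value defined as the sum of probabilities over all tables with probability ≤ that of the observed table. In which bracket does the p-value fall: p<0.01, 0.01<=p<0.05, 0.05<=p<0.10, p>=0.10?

Margins: r₁=16, r₂=5, c₁=11, c₂=10, n=21
p_obs = C(16,9)·C(5,2)/C(21,11); sum pmf over tables with pmf ≤ p_obs
p-value (two-sided) = 0.63512
→ bracket: p>=0.10

p-value bracket: p>=0.10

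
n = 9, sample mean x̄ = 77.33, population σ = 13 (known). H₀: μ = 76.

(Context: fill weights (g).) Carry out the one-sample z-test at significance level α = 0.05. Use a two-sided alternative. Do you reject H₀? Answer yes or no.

reject H₀: no

SE = σ/√n = 13/√9 = 4.3333
z = (x̄−μ₀)/SE = (77.33−76)/4.3333 = 0.3069
p-value (two-sided) = 0.75890
At α=0.05: p ≥ α → fail to reject H₀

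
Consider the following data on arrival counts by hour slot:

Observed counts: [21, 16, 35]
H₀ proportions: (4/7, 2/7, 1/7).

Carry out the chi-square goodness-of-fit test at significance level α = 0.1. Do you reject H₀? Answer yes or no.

n = 72; E_i = n·p_i = [41.14, 20.57, 10.29]
χ² = (21−41.14)²/41.14 + (16−20.57)²/20.57 + (35−10.29)²/10.29 = 70.2604
df = 2
p-value (upper-tail) = 0.00000
At α=0.1: p < α → reject H₀

reject H₀: yes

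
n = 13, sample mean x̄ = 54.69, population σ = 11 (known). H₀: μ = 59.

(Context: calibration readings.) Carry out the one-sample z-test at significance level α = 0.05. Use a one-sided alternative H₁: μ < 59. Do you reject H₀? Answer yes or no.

SE = σ/√n = 11/√13 = 3.0509
z = (x̄−μ₀)/SE = (54.69−59)/3.0509 = -1.4127
p-value (one-sided, H₁ less) = 0.07887
At α=0.05: p ≥ α → fail to reject H₀

reject H₀: no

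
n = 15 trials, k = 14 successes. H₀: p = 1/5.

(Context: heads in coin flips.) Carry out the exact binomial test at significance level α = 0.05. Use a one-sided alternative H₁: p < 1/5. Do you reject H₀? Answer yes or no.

reject H₀: no

Exact binomial: n=15, k=14, p₀=1/5=0.2000
P(X≤14) from Σ C(n,i)·p₀^i·(1−p₀)^(n−i)
p-value (one-sided, H₁ less) = 1.00000
At α=0.05: p ≥ α → fail to reject H₀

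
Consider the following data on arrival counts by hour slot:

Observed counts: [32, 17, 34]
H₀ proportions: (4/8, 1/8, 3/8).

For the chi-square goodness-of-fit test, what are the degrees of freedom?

df = k − 1 = 3 − 1 = 2

degrees of freedom = 2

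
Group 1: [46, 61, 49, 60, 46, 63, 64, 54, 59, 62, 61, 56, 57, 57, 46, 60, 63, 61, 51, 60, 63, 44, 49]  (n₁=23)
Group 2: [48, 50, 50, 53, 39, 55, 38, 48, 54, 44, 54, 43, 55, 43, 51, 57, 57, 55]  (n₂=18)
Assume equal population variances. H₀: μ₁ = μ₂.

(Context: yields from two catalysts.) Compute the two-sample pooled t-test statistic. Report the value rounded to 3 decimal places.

test statistic = 3.258

x̄₁=56.174, s₁=6.576, n₁=23
x̄₂=49.667, s₂=6.039, n₂=18
s_p² = [22·6.576² + 17·6.039²]/39 = 40.2899
SE = √(s_p²·(1/23+1/18)) = 1.9975
t = (56.174−49.667)/1.9975 = 3.2577
df = 39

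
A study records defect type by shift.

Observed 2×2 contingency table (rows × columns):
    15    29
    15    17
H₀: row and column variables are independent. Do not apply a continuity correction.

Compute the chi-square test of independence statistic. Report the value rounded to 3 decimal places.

test statistic = 1.267

Row totals [44, 32], col totals [30, 46], n=76
χ² = (15−17.37)²/17.37 + (29−26.63)²/26.63 + (15−12.63)²/12.63 + (17−19.37)²/19.37 = 1.2673
df = 1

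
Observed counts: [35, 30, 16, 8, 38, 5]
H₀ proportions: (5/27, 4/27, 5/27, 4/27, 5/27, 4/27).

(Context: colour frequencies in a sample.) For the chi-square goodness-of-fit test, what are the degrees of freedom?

df = k − 1 = 6 − 1 = 5

degrees of freedom = 5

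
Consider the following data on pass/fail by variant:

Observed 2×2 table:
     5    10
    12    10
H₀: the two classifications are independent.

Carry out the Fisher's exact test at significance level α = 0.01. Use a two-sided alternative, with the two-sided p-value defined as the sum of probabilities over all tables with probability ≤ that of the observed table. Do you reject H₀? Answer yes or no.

reject H₀: no

Margins: r₁=15, r₂=22, c₁=17, c₂=20, n=37
p_obs = C(15,5)·C(22,12)/C(37,17); sum pmf over tables with pmf ≤ p_obs
p-value (two-sided) = 0.31515
At α=0.01: p ≥ α → fail to reject H₀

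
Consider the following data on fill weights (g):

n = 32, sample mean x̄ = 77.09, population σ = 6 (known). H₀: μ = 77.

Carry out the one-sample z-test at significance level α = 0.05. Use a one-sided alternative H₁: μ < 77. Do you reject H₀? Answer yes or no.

reject H₀: no

SE = σ/√n = 6/√32 = 1.0607
z = (x̄−μ₀)/SE = (77.09−77)/1.0607 = 0.0849
p-value (one-sided, H₁ less) = 0.53381
At α=0.05: p ≥ α → fail to reject H₀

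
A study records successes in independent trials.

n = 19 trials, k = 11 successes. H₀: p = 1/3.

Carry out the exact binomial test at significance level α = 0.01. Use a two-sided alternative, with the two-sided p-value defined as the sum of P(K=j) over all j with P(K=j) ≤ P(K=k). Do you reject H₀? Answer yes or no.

Exact binomial: n=19, k=11, p₀=1/3=0.3333
P(X=j) = C(n,j)·p₀^j·(1−p₀)^(n−j); p = Σ P(X=j) over j with P(X=j) ≤ P(X=11)
p-value (two-sided) = 0.02881
At α=0.01: p ≥ α → fail to reject H₀

reject H₀: no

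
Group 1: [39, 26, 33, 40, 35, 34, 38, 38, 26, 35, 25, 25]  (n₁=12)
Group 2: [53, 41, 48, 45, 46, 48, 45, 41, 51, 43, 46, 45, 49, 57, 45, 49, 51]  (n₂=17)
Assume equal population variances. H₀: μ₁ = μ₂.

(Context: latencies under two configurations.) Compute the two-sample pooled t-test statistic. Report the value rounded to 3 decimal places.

test statistic = -7.769

x̄₁=32.833, s₁=5.797, n₁=12
x̄₂=47.235, s₂=4.206, n₂=17
s_p² = [11·5.797² + 16·4.206²]/27 = 24.1750
SE = √(s_p²·(1/12+1/17)) = 1.8538
t = (32.833−47.235)/1.8538 = -7.7688
df = 27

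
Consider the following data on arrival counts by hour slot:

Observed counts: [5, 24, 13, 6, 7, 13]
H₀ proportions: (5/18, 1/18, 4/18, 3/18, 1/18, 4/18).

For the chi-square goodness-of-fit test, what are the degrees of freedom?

df = k − 1 = 6 − 1 = 5

degrees of freedom = 5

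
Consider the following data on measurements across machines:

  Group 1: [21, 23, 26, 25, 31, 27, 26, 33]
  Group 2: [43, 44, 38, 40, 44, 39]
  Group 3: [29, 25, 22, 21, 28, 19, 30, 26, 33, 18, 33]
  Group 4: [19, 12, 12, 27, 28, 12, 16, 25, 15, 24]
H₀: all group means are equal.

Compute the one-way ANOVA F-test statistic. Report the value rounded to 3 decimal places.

test statistic = 24.278

Group means [26.50, 41.33, 25.82, 19.00], grand mean 26.686
SSB = Σnᵢ(x̄ᵢ−x̄)² = 1886.573; SSW = ΣΣ(x−x̄ᵢ)² = 802.970
MSB = 1886.573/3 = 628.8577; MSW = 802.970/31 = 25.9022
F = MSB/MSW = 24.2781
df = (3, 31)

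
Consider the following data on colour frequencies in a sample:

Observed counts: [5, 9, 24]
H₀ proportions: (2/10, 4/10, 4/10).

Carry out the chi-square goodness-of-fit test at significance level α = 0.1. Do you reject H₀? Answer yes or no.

reject H₀: yes

n = 38; E_i = n·p_i = [7.60, 15.20, 15.20]
χ² = (5−7.60)²/7.60 + (9−15.20)²/15.20 + (24−15.20)²/15.20 = 8.5132
df = 2
p-value (upper-tail) = 0.01417
At α=0.1: p < α → reject H₀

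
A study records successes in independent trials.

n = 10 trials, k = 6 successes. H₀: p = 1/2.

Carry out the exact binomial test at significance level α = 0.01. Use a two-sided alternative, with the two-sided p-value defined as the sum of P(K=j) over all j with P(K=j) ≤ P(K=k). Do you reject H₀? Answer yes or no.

reject H₀: no

Exact binomial: n=10, k=6, p₀=1/2=0.5000
P(X=j) = C(n,j)·p₀^j·(1−p₀)^(n−j); p = Σ P(X=j) over j with P(X=j) ≤ P(X=6)
p-value (two-sided) = 0.75391
At α=0.01: p ≥ α → fail to reject H₀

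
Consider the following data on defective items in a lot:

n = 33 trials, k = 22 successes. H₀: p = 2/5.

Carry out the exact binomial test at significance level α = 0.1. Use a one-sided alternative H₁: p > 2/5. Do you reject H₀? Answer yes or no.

Exact binomial: n=33, k=22, p₀=2/5=0.4000
P(X≥22) from Σ C(n,i)·p₀^i·(1−p₀)^(n−i)
p-value (one-sided, H₁ greater) = 0.00177
At α=0.1: p < α → reject H₀

reject H₀: yes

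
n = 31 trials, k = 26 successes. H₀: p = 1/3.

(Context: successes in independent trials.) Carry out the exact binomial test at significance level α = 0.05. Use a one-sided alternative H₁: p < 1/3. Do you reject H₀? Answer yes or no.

reject H₀: no

Exact binomial: n=31, k=26, p₀=1/3=0.3333
P(X≤26) from Σ C(n,i)·p₀^i·(1−p₀)^(n−i)
p-value (one-sided, H₁ less) = 1.00000
At α=0.05: p ≥ α → fail to reject H₀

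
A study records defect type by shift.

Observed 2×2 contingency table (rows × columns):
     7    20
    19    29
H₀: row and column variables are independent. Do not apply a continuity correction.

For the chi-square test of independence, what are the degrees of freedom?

df = (r−1)(c−1) = (2−1)·(2−1) = 1

degrees of freedom = 1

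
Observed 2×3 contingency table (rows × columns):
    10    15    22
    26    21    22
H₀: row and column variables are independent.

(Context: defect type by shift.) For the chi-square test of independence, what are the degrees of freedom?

df = (r−1)(c−1) = (2−1)·(3−1) = 2

degrees of freedom = 2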